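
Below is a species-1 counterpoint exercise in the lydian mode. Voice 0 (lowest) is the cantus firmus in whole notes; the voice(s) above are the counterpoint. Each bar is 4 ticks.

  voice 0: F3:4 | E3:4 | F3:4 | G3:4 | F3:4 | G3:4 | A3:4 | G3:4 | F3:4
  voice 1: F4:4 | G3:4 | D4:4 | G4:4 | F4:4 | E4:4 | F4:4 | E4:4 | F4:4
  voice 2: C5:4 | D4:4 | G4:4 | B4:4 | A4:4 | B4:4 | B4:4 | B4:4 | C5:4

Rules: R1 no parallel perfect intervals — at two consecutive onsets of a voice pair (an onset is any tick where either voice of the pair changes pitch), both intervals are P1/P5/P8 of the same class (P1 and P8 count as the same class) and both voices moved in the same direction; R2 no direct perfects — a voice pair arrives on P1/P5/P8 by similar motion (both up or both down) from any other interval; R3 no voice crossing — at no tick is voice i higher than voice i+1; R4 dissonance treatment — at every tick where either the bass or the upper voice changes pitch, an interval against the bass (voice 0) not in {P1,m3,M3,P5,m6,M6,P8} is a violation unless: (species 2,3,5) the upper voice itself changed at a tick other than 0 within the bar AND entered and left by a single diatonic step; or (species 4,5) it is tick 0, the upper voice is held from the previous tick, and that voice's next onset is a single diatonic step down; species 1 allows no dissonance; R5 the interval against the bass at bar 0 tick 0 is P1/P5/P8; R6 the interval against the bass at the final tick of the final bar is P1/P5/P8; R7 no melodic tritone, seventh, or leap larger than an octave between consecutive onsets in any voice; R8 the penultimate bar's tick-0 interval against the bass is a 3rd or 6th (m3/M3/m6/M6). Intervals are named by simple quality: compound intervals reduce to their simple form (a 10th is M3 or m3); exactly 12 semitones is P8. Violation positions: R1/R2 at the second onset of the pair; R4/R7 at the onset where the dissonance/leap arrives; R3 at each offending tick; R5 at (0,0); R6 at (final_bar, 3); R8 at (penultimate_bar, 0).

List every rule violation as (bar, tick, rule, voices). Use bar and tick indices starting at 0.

(1, 0, R1, (1, 2))
(1, 0, R4, (0, 2))
(1, 0, R7, (1,))
(1, 0, R7, (2,))
(2, 0, R4, (0, 2))
(3, 0, R2, (0, 1))
(4, 0, R1, (0, 1))
(6, 0, R4, (0, 2))
(8, 0, R1, (1, 2))

bar 0: v0=F3 v1=F4 v2=C5 downbeat P5
bar 1: v0=E3 v1=G3 v2=D4 downbeat m7
bar 2: v0=F3 v1=D4 v2=G4 downbeat M2
bar 3: v0=G3 v1=G4 v2=B4 downbeat M3
bar 4: v0=F3 v1=F4 v2=A4 downbeat M3
bar 5: v0=G3 v1=E4 v2=B4 downbeat M3
bar 6: v0=A3 v1=F4 v2=B4 downbeat M2
bar 7: v0=G3 v1=E4 v2=B4 downbeat M3
bar 8: v0=F3 v1=F4 v2=C5 downbeat P5
  -> R1 @ bar 1 tick 0 v(1, 2): F4/C5 P5 -> G3/D4 P5 similar
  -> R4 @ bar 1 tick 0 v(0, 2): E3/D4 m7 untreated
  -> R7 @ bar 1 tick 0 v(1,): F4->G3 leap 10st
  -> R7 @ bar 1 tick 0 v(2,): C5->D4 leap 10st
  -> R4 @ bar 2 tick 0 v(0, 2): F3/G4 M2 untreated
  -> R2 @ bar 3 tick 0 v(0, 1): F3/D4 M6 -> G3/G4 P8 similar
  -> R1 @ bar 4 tick 0 v(0, 1): G3/G4 P8 -> F3/F4 P8 similar
  -> R4 @ bar 6 tick 0 v(0, 2): A3/B4 M2 untreated
  -> R1 @ bar 8 tick 0 v(1, 2): E4/B4 P5 -> F4/C5 P5 similar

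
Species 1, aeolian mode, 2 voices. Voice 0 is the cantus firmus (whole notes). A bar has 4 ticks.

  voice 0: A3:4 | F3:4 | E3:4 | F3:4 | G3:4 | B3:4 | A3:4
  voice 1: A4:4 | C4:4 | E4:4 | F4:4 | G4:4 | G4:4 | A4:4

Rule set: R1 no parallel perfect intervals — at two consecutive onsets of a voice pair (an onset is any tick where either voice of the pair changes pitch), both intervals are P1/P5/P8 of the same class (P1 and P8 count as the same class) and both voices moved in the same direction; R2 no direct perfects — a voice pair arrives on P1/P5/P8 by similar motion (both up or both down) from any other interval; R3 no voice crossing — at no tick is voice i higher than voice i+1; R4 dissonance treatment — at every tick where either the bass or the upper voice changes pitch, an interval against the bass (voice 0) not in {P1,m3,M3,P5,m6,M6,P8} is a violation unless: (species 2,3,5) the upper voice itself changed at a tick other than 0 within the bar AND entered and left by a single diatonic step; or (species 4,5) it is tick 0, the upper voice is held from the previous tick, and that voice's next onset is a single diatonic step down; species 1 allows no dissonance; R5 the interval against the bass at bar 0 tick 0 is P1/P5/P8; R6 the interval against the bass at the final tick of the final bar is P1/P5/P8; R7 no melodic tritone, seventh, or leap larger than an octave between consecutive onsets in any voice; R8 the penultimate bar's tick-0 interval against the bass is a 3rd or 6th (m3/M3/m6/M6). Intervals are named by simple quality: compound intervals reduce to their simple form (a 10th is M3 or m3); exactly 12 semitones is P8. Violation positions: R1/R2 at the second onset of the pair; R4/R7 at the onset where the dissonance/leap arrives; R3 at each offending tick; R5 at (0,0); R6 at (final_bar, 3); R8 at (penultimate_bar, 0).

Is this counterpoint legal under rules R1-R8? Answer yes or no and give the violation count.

No (3 violations)

bar 0: v0=A3 v1=A4 (P8)
bar 1: v0=F3 v1=C4 (P5)
bar 2: v0=E3 v1=E4 (P8)
bar 3: v0=F3 v1=F4 (P8)
bar 4: v0=G3 v1=G4 (P8)
bar 5: v0=B3 v1=G4 (m6)
bar 6: v0=A3 v1=A4 (P8)
  R2 @ bar1.0: A3/A4 P8 -> F3/C4 P5 similar
  R1 @ bar3.0: E3/E4 P8 -> F3/F4 P8 similar
  R1 @ bar4.0: F3/F4 P8 -> G3/G4 P8 similar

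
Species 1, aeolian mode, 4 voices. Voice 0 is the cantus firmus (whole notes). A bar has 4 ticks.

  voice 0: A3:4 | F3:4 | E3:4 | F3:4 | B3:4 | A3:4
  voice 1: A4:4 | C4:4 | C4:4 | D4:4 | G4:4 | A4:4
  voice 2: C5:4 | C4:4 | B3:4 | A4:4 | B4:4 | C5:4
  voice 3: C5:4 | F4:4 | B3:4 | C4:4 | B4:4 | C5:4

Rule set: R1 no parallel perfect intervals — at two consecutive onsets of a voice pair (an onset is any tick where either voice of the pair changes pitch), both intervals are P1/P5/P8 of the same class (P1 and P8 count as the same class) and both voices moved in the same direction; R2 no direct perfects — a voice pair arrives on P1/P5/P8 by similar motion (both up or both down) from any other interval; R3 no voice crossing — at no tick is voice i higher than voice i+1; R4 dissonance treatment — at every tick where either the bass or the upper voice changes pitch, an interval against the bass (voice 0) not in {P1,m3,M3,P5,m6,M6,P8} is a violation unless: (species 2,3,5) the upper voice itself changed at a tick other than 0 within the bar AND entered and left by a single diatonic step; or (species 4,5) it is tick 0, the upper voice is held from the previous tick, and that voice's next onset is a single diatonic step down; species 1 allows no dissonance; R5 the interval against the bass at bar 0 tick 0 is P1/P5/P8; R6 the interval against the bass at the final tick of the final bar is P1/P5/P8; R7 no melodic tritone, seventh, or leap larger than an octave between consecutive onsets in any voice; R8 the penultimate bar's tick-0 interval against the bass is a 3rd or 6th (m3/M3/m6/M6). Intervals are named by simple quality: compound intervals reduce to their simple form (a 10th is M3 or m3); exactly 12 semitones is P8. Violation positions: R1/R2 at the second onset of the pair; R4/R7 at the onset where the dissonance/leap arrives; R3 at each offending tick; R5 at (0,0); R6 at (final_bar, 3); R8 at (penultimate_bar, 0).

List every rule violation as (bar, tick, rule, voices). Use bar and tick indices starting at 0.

(0, 0, R5, (0, 2))
(0, 0, R5, (0, 3))
(1, 0, R2, (0, 1))
(1, 0, R2, (0, 2))
(1, 0, R2, (0, 3))
(1, 0, R2, (1, 2))
(2, 0, R1, (0, 2))
(2, 0, R2, (0, 3))
(2, 0, R2, (2, 3))
(2, 0, R3, (1, 2))
(2, 0, R7, (3,))
(2, 1, R3, (1, 2))
(2, 2, R3, (1, 2))
(2, 3, R3, (1, 2))
(3, 0, R1, (0, 3))
(3, 0, R2, (1, 2))
(3, 0, R3, (2, 3))
(3, 0, R7, (2,))
(3, 1, R3, (2, 3))
(3, 2, R3, (2, 3))
(3, 3, R3, (2, 3))
(4, 0, R2, (0, 2))
(4, 0, R2, (0, 3))
(4, 0, R2, (2, 3))
(4, 0, R7, (0,))
(4, 0, R7, (3,))
(4, 0, R8, (0, 2))
(4, 0, R8, (0, 3))
(5, 0, R1, (2, 3))
(5, 3, R6, (0, 2))
(5, 3, R6, (0, 3))

bar 0: v0=A3 v1=A4 v2=C5 v3=C5 downbeat m3
bar 1: v0=F3 v1=C4 v2=C4 v3=F4 downbeat P8
bar 2: v0=E3 v1=C4 v2=B3 v3=B3 downbeat P5
bar 3: v0=F3 v1=D4 v2=A4 v3=C4 downbeat P5
bar 4: v0=B3 v1=G4 v2=B4 v3=B4 downbeat P8
bar 5: v0=A3 v1=A4 v2=C5 v3=C5 downbeat m3
  -> R5 @ bar 0 tick 0 v(0, 2): opens on m3
  -> R5 @ bar 0 tick 0 v(0, 3): opens on m3
  -> R2 @ bar 1 tick 0 v(0, 1): A3/A4 P8 -> F3/C4 P5 similar
  -> R2 @ bar 1 tick 0 v(0, 2): A3/C5 m3 -> F3/C4 P5 similar
  -> R2 @ bar 1 tick 0 v(0, 3): A3/C5 m3 -> F3/F4 P8 similar
  -> R2 @ bar 1 tick 0 v(1, 2): A4/C5 m3 -> C4/C4 P1 similar
  -> R1 @ bar 2 tick 0 v(0, 2): F3/C4 P5 -> E3/B3 P5 similar
  -> R2 @ bar 2 tick 0 v(0, 3): F3/F4 P8 -> E3/B3 P5 similar
  -> R2 @ bar 2 tick 0 v(2, 3): C4/F4 P4 -> B3/B3 P1 similar
  -> R3 @ bar 2 tick 0 v(1, 2): C4 above B3
  -> R7 @ bar 2 tick 0 v(3,): F4->B3 leap 6st
  -> R3 @ bar 2 tick 1 v(1, 2): C4 above B3
  -> R3 @ bar 2 tick 2 v(1, 2): C4 above B3
  -> R3 @ bar 2 tick 3 v(1, 2): C4 above B3
  -> R1 @ bar 3 tick 0 v(0, 3): E3/B3 P5 -> F3/C4 P5 similar
  -> R2 @ bar 3 tick 0 v(1, 2): C4/B3 m2 -> D4/A4 P5 similar
  -> R3 @ bar 3 tick 0 v(2, 3): A4 above C4
  -> R7 @ bar 3 tick 0 v(2,): B3->A4 leap 10st
  -> R3 @ bar 3 tick 1 v(2, 3): A4 above C4
  -> R3 @ bar 3 tick 2 v(2, 3): A4 above C4
  -> R3 @ bar 3 tick 3 v(2, 3): A4 above C4
  -> R2 @ bar 4 tick 0 v(0, 2): F3/A4 M3 -> B3/B4 P8 similar
  -> R2 @ bar 4 tick 0 v(0, 3): F3/C4 P5 -> B3/B4 P8 similar
  -> R2 @ bar 4 tick 0 v(2, 3): A4/C4 M6 -> B4/B4 P1 similar
  -> R7 @ bar 4 tick 0 v(0,): F3->B3 leap 6st
  -> R7 @ bar 4 tick 0 v(3,): C4->B4 leap 11st
  -> R8 @ bar 4 tick 0 v(0, 2): penult P8 not 3rd/6th
  -> R8 @ bar 4 tick 0 v(0, 3): penult P8 not 3rd/6th
  -> R1 @ bar 5 tick 0 v(2, 3): B4/B4 P1 -> C5/C5 P1 similar
  -> R6 @ bar 5 tick 3 v(0, 2): closes on m3
  -> R6 @ bar 5 tick 3 v(0, 3): closes on m3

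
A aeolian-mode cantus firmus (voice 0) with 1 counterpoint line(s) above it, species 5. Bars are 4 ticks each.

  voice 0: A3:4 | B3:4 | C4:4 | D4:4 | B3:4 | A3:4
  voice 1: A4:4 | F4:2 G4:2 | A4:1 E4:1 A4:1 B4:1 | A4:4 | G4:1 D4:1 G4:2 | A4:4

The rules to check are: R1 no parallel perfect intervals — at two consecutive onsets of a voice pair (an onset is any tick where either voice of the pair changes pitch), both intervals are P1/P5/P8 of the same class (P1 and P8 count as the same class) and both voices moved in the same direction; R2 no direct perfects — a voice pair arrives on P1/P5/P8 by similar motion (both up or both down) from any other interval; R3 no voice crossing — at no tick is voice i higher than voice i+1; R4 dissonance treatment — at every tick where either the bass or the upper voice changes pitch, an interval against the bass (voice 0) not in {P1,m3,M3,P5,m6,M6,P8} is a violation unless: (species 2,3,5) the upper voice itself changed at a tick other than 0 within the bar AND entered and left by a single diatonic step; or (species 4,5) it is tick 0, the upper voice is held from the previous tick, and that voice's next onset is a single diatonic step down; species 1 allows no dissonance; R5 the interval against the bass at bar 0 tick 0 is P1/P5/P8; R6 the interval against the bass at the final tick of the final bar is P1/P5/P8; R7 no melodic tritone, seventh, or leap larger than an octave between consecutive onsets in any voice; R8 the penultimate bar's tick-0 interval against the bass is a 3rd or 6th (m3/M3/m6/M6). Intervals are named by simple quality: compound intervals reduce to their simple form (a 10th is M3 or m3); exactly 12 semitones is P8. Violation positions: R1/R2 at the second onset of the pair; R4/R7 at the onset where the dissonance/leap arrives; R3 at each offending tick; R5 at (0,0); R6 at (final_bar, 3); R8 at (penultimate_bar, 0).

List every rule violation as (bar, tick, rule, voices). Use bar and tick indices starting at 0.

bar 0: v0=A3 v1=A4 downbeat P8
bar 1: v0=B3 v1=F4 downbeat TT
bar 2: v0=C4 v1=A4 downbeat M6
bar 3: v0=D4 v1=A4 downbeat P5
bar 4: v0=B3 v1=G4 downbeat m6
bar 5: v0=A3 v1=A4 downbeat P8
  -> R4 @ bar 1 tick 0 v(0, 1): B3/F4 TT untreated

(1, 0, R4, (0, 1))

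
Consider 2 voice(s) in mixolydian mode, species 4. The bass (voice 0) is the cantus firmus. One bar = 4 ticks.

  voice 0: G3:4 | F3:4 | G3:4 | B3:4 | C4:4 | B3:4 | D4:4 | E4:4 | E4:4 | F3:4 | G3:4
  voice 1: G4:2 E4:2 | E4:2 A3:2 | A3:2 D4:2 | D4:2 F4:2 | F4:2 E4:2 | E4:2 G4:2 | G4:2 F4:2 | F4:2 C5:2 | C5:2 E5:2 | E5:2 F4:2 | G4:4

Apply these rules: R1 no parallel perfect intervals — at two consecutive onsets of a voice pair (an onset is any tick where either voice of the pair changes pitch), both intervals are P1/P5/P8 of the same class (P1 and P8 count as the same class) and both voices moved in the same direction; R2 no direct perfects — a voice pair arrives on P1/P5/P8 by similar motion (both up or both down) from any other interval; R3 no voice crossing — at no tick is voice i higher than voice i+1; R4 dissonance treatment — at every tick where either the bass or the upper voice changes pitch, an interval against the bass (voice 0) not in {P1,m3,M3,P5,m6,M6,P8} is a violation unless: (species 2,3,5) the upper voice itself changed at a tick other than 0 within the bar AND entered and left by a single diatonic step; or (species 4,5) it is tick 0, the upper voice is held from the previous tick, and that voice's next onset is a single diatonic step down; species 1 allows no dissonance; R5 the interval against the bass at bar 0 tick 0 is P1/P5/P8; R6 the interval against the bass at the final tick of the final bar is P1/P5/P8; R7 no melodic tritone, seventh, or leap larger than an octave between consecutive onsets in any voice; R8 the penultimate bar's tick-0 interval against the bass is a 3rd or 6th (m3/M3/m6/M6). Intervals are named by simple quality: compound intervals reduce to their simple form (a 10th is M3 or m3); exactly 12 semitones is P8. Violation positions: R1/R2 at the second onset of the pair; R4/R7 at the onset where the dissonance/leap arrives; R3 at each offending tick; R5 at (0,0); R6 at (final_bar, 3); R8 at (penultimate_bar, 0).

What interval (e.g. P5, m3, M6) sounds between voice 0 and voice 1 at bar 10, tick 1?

P8

voice 0=G3 voice 1=G4 -> P8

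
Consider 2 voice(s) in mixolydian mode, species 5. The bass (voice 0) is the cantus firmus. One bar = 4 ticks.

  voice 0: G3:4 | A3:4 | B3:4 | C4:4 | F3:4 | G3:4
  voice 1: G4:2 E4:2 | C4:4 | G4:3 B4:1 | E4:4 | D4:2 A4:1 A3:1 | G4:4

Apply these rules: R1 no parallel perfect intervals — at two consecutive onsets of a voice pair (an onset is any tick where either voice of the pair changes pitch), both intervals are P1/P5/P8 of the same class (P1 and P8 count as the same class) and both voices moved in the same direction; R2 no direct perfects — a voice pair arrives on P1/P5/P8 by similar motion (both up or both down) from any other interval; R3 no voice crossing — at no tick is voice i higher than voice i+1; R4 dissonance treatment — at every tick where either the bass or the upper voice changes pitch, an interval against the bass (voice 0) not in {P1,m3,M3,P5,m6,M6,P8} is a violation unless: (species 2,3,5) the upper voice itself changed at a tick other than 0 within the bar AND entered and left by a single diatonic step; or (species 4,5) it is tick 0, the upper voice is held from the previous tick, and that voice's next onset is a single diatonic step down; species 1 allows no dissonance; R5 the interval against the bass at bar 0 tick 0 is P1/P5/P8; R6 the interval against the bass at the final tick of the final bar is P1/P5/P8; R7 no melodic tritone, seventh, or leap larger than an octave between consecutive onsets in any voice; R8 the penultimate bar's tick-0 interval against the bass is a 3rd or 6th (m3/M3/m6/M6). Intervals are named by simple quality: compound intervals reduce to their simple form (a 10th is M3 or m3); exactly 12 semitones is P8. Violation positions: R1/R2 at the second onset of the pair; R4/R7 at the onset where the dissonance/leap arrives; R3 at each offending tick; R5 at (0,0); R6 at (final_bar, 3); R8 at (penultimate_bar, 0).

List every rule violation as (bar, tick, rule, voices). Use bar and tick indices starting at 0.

(5, 0, R2, (0, 1))
(5, 0, R7, (1,))

bar 0: v0=G3 v1=G4 downbeat P8
bar 1: v0=A3 v1=C4 downbeat m3
bar 2: v0=B3 v1=G4 downbeat m6
bar 3: v0=C4 v1=E4 downbeat M3
bar 4: v0=F3 v1=D4 downbeat M6
bar 5: v0=G3 v1=G4 downbeat P8
  -> R2 @ bar 5 tick 0 v(0, 1): F3/A3 M3 -> G3/G4 P8 similar
  -> R7 @ bar 5 tick 0 v(1,): A3->G4 leap 10st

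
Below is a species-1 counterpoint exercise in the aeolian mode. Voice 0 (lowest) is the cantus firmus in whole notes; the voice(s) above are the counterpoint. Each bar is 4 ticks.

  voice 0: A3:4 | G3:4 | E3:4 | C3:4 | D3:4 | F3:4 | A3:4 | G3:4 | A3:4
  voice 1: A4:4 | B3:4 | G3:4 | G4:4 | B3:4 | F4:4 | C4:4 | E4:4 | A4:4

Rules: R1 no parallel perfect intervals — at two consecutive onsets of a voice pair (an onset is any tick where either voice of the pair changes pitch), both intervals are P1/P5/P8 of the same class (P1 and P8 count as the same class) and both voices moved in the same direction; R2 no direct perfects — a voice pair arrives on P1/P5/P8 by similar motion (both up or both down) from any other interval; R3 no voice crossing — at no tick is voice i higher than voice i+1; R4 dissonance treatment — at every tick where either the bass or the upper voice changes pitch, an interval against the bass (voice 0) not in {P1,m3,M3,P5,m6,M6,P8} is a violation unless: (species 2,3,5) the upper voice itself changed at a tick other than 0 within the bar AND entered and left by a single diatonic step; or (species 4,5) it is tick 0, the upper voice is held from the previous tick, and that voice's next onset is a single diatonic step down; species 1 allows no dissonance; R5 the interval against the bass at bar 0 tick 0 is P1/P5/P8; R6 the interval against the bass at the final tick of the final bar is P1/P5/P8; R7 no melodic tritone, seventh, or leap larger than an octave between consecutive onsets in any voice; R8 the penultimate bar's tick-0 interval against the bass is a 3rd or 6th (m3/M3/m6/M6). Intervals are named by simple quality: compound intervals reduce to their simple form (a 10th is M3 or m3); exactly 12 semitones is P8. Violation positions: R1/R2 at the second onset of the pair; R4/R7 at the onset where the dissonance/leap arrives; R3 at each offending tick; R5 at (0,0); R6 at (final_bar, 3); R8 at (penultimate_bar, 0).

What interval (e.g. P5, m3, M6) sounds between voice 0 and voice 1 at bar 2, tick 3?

voice 0=E3 voice 1=G3 -> m3

m3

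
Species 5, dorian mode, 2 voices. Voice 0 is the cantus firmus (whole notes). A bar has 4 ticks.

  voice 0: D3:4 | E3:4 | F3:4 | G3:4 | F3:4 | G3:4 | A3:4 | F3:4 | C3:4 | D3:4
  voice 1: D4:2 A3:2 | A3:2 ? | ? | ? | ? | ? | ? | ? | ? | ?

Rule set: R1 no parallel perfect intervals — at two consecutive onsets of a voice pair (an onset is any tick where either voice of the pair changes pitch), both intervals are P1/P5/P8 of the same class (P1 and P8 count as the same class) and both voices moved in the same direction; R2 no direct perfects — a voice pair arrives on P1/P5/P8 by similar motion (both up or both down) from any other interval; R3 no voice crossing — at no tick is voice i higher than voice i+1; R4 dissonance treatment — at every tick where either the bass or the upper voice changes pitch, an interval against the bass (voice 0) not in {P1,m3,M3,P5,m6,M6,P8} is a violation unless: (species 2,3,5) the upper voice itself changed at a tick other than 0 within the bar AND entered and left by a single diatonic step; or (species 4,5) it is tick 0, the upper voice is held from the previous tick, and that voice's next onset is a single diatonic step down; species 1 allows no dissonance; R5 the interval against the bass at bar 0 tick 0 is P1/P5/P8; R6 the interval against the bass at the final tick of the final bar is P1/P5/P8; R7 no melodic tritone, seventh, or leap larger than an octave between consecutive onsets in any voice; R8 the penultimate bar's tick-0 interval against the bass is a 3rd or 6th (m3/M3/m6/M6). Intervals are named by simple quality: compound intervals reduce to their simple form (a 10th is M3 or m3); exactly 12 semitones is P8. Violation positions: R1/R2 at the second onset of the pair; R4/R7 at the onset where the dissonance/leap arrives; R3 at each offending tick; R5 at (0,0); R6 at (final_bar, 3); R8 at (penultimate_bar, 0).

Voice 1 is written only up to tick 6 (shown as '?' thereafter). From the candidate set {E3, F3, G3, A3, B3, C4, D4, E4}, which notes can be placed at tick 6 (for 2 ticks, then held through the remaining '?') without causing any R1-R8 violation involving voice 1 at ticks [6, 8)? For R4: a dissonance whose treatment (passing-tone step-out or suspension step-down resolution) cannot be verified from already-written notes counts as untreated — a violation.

{A3, B3, C4, E3, E4, G3}

E3: legal
F3: violates R4
G3: legal
A3: legal
B3: legal
C4: legal
D4: violates R4
E4: legal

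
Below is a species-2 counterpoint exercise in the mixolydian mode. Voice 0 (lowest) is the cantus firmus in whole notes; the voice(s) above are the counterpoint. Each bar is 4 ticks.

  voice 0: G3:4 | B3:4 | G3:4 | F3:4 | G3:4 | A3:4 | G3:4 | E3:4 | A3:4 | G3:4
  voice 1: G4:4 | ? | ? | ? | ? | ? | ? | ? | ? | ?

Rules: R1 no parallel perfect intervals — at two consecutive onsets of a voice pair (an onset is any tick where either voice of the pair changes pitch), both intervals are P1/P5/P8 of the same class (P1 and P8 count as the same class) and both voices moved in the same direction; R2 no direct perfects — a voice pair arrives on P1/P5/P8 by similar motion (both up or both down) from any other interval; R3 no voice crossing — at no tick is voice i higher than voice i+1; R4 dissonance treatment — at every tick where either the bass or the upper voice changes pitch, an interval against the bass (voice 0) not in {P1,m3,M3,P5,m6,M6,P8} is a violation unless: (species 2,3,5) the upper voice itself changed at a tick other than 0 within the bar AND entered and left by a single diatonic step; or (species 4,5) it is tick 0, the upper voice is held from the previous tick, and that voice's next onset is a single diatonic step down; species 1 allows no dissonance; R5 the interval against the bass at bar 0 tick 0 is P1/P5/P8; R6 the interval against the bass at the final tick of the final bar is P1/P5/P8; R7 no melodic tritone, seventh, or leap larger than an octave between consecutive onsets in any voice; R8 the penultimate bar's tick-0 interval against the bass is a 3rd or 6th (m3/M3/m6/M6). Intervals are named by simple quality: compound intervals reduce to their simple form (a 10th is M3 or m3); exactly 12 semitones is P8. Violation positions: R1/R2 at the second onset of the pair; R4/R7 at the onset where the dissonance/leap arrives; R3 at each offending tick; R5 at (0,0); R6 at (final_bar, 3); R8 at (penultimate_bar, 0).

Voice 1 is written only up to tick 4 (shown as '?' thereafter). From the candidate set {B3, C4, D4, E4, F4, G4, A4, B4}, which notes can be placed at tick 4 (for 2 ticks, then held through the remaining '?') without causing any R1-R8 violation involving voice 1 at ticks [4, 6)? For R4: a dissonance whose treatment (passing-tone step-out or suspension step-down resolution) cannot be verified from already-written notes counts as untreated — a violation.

{B3, D4, G4}

B3: legal
C4: violates R4
D4: legal
E4: violates R4
F4: violates R4
G4: legal
A4: violates R4
B4: violates R1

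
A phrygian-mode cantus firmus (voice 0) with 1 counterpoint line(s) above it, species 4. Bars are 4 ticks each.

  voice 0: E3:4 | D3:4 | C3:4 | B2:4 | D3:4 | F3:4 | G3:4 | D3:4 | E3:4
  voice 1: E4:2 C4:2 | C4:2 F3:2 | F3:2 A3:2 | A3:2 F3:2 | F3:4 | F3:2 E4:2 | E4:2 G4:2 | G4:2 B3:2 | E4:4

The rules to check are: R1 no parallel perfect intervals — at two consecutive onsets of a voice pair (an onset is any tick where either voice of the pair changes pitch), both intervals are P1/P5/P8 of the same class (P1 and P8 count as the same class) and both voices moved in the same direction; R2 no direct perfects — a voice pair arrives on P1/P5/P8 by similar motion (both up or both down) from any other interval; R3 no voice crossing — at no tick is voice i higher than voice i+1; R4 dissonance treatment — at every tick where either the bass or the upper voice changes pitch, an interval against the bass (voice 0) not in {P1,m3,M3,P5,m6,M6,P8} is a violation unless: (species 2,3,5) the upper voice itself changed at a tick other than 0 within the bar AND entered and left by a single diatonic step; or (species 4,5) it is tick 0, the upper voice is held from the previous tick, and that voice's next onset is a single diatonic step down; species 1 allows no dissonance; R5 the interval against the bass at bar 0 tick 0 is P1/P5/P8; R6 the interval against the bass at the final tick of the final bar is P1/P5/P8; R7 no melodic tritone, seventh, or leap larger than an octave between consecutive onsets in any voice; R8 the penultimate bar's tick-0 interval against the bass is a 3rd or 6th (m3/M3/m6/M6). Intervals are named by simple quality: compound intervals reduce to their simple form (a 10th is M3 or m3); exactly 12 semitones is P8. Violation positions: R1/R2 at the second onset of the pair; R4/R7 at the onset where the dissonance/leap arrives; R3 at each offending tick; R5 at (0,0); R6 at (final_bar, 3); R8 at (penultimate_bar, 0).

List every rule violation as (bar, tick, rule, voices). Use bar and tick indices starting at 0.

(1, 0, R4, (0, 1))
(2, 0, R4, (0, 1))
(3, 0, R4, (0, 1))
(3, 2, R4, (0, 1))
(5, 2, R4, (0, 1))
(5, 2, R7, (1,))
(7, 0, R4, (0, 1))
(7, 0, R8, (0, 1))
(8, 0, R2, (0, 1))

bar 0: v0=E3 v1=E4 downbeat P8
bar 1: v0=D3 v1=C4 downbeat m7
bar 2: v0=C3 v1=F3 downbeat P4
bar 3: v0=B2 v1=A3 downbeat m7
bar 4: v0=D3 v1=F3 downbeat m3
bar 5: v0=F3 v1=F3 downbeat P1
bar 6: v0=G3 v1=E4 downbeat M6
bar 7: v0=D3 v1=G4 downbeat P4
bar 8: v0=E3 v1=E4 downbeat P8
  -> R4 @ bar 1 tick 0 v(0, 1): D3/C4 m7 untreated
  -> R4 @ bar 2 tick 0 v(0, 1): C3/F3 P4 untreated
  -> R4 @ bar 3 tick 0 v(0, 1): B2/A3 m7 untreated
  -> R4 @ bar 3 tick 2 v(0, 1): B2/F3 TT untreated
  -> R4 @ bar 5 tick 2 v(0, 1): F3/E4 M7 untreated
  -> R7 @ bar 5 tick 2 v(1,): F3->E4 leap 11st
  -> R4 @ bar 7 tick 0 v(0, 1): D3/G4 P4 untreated
  -> R8 @ bar 7 tick 0 v(0, 1): penult P4 not 3rd/6th
  -> R2 @ bar 8 tick 0 v(0, 1): D3/B3 M6 -> E3/E4 P8 similar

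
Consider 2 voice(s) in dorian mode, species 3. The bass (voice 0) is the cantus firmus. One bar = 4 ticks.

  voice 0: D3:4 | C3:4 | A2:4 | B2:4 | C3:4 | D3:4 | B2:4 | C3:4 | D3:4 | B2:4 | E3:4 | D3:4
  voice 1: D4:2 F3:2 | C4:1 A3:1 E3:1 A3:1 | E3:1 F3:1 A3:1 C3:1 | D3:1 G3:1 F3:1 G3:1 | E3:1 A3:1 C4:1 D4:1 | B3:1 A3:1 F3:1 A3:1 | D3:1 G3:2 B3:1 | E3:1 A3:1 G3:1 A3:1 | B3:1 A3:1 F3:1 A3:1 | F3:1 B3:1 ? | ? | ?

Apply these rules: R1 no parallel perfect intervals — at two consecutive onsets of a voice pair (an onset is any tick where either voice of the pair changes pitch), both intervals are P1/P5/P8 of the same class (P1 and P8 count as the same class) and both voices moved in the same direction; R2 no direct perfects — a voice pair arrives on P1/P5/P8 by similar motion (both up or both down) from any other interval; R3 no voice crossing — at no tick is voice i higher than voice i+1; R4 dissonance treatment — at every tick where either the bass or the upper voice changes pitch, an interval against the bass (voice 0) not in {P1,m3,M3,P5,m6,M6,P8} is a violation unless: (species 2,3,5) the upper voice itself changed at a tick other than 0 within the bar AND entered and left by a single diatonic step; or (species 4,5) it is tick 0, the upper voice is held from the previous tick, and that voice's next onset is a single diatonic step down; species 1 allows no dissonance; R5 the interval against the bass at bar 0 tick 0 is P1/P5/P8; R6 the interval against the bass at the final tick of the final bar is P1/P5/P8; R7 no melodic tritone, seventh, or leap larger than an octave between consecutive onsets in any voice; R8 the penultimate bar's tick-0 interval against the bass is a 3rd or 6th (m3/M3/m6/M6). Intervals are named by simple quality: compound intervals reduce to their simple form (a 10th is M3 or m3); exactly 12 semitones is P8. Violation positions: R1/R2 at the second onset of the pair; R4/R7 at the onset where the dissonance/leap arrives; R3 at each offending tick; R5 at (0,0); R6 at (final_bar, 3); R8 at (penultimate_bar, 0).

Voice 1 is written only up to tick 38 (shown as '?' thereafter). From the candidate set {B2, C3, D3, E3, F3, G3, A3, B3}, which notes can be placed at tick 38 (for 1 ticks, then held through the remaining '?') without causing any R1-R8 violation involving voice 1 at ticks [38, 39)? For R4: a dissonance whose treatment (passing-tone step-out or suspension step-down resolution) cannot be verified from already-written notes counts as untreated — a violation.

{B2, B3, D3, G3}

B2: legal
C3: violates R4,R7
D3: legal
E3: violates R4
F3: violates R4,R7
G3: legal
A3: violates R4
B3: legal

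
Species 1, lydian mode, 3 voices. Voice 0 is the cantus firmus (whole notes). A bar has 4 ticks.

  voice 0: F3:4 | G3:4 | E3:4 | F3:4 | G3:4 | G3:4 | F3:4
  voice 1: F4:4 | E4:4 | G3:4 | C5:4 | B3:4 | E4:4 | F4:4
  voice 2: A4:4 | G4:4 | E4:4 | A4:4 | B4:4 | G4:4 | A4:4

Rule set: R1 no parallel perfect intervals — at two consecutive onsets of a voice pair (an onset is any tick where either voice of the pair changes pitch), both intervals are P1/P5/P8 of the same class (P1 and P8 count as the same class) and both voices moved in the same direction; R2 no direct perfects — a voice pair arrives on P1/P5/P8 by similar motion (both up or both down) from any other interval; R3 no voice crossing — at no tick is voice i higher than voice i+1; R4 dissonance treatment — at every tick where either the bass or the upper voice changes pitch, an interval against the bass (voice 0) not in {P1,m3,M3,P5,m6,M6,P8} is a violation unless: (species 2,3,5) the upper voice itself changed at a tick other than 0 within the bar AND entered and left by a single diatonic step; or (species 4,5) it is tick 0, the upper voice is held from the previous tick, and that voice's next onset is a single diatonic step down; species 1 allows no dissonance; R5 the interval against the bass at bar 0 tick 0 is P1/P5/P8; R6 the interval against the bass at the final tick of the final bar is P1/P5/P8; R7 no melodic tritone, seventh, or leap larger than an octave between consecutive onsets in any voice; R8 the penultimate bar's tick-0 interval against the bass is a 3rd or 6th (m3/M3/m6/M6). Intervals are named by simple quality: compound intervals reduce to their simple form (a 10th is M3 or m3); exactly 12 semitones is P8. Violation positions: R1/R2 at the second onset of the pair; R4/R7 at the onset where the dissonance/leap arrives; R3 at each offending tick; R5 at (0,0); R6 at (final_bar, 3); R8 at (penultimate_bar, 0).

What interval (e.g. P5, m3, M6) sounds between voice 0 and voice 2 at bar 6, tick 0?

M3

voice 0=F3 voice 2=A4 -> M3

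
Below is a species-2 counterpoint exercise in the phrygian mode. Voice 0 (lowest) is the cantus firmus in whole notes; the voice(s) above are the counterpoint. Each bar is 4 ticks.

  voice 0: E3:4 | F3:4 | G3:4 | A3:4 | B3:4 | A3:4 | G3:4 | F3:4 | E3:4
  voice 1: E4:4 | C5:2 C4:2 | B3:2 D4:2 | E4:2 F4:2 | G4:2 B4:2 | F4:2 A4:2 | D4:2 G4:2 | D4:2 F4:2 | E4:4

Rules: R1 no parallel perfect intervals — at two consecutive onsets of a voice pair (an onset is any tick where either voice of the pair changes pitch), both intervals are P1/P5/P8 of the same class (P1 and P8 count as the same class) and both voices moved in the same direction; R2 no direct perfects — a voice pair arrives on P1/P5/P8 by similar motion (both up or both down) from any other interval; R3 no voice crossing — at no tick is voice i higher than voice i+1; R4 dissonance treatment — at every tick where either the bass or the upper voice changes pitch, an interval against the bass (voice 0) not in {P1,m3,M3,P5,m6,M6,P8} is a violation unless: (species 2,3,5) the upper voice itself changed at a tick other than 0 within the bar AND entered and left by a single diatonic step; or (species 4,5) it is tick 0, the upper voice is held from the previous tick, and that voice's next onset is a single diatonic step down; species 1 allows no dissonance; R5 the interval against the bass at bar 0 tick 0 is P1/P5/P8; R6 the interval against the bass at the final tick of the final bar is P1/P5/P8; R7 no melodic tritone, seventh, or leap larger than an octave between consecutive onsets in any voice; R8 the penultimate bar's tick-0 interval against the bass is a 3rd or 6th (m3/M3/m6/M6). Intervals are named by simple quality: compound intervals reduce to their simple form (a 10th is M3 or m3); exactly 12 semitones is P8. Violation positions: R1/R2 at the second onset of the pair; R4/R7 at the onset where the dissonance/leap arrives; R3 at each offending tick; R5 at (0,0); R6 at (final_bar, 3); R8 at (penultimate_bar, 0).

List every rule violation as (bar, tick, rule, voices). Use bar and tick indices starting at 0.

bar 0: v0=E3 v1=E4 downbeat P8
bar 1: v0=F3 v1=C5 downbeat P5
bar 2: v0=G3 v1=B3 downbeat M3
bar 3: v0=A3 v1=E4 downbeat P5
bar 4: v0=B3 v1=G4 downbeat m6
bar 5: v0=A3 v1=F4 downbeat m6
bar 6: v0=G3 v1=D4 downbeat P5
bar 7: v0=F3 v1=D4 downbeat M6
bar 8: v0=E3 v1=E4 downbeat P8
  -> R2 @ bar 1 tick 0 v(0, 1): E3/E4 P8 -> F3/C5 P5 similar
  -> R1 @ bar 3 tick 0 v(0, 1): G3/D4 P5 -> A3/E4 P5 similar
  -> R7 @ bar 5 tick 0 v(1,): B4->F4 leap 6st
  -> R2 @ bar 6 tick 0 v(0, 1): A3/A4 P8 -> G3/D4 P5 similar
  -> R1 @ bar 8 tick 0 v(0, 1): F3/F4 P8 -> E3/E4 P8 similar

(1, 0, R2, (0, 1))
(3, 0, R1, (0, 1))
(5, 0, R7, (1,))
(6, 0, R2, (0, 1))
(8, 0, R1, (0, 1))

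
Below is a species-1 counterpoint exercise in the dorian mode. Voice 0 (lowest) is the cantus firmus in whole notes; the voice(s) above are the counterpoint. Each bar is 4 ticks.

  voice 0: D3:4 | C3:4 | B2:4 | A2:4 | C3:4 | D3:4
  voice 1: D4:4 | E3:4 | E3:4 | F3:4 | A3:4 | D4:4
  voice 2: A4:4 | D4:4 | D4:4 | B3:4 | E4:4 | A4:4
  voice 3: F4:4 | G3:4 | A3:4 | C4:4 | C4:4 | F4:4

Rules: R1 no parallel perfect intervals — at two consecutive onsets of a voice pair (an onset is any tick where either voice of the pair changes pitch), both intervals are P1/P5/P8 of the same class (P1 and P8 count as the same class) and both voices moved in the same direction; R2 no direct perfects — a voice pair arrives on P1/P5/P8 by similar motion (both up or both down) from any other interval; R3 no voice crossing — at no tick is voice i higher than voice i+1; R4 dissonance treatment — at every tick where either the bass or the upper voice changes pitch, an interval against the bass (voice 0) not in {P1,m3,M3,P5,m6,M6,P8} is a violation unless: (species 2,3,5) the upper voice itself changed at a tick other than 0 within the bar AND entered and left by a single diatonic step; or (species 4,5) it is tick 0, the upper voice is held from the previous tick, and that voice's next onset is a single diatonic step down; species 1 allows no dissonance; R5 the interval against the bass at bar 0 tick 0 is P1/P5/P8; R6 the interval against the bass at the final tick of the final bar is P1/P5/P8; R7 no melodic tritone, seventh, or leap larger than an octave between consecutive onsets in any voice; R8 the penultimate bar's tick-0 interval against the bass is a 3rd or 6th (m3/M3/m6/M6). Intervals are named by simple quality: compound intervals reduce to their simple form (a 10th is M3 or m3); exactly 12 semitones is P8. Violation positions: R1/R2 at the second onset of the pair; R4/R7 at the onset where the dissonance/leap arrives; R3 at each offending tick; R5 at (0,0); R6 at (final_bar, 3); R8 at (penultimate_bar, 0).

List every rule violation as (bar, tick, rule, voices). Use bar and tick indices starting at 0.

(0, 0, R3, (2, 3))
(0, 0, R5, (0, 3))
(0, 1, R3, (2, 3))
(0, 2, R3, (2, 3))
(0, 3, R3, (2, 3))
(1, 0, R2, (0, 3))
(1, 0, R2, (2, 3))
(1, 0, R3, (2, 3))
(1, 0, R4, (0, 2))
(1, 0, R7, (1,))
(1, 0, R7, (3,))
(1, 1, R3, (2, 3))
(1, 2, R3, (2, 3))
(1, 3, R3, (2, 3))
(2, 0, R3, (2, 3))
(2, 0, R4, (0, 1))
(2, 0, R4, (0, 3))
(2, 1, R3, (2, 3))
(2, 2, R3, (2, 3))
(2, 3, R3, (2, 3))
(3, 0, R2, (1, 3))
(3, 0, R4, (0, 2))
(4, 0, R2, (1, 2))
(4, 0, R3, (2, 3))
(4, 0, R8, (0, 3))
(4, 1, R3, (2, 3))
(4, 2, R3, (2, 3))
(4, 3, R3, (2, 3))
(5, 0, R1, (1, 2))
(5, 0, R2, (0, 1))
(5, 0, R2, (0, 2))
(5, 0, R3, (2, 3))
(5, 1, R3, (2, 3))
(5, 2, R3, (2, 3))
(5, 3, R3, (2, 3))
(5, 3, R6, (0, 3))

bar 0: v0=D3 v1=D4 v2=A4 v3=F4 downbeat m3
bar 1: v0=C3 v1=E3 v2=D4 v3=G3 downbeat P5
bar 2: v0=B2 v1=E3 v2=D4 v3=A3 downbeat m7
bar 3: v0=A2 v1=F3 v2=B3 v3=C4 downbeat m3
bar 4: v0=C3 v1=A3 v2=E4 v3=C4 downbeat P8
bar 5: v0=D3 v1=D4 v2=A4 v3=F4 downbeat m3
  -> R3 @ bar 0 tick 0 v(2, 3): A4 above F4
  -> R5 @ bar 0 tick 0 v(0, 3): opens on m3
  -> R3 @ bar 0 tick 1 v(2, 3): A4 above F4
  -> R3 @ bar 0 tick 2 v(2, 3): A4 above F4
  -> R3 @ bar 0 tick 3 v(2, 3): A4 above F4
  -> R2 @ bar 1 tick 0 v(0, 3): D3/F4 m3 -> C3/G3 P5 similar
  -> R2 @ bar 1 tick 0 v(2, 3): A4/F4 M3 -> D4/G3 P5 similar
  -> R3 @ bar 1 tick 0 v(2, 3): D4 above G3
  -> R4 @ bar 1 tick 0 v(0, 2): C3/D4 M2 untreated
  -> R7 @ bar 1 tick 0 v(1,): D4->E3 leap 10st
  -> R7 @ bar 1 tick 0 v(3,): F4->G3 leap 10st
  -> R3 @ bar 1 tick 1 v(2, 3): D4 above G3
  -> R3 @ bar 1 tick 2 v(2, 3): D4 above G3
  -> R3 @ bar 1 tick 3 v(2, 3): D4 above G3
  -> R3 @ bar 2 tick 0 v(2, 3): D4 above A3
  -> R4 @ bar 2 tick 0 v(0, 1): B2/E3 P4 untreated
  -> R4 @ bar 2 tick 0 v(0, 3): B2/A3 m7 untreated
  -> R3 @ bar 2 tick 1 v(2, 3): D4 above A3
  -> R3 @ bar 2 tick 2 v(2, 3): D4 above A3
  -> R3 @ bar 2 tick 3 v(2, 3): D4 above A3
  -> R2 @ bar 3 tick 0 v(1, 3): E3/A3 P4 -> F3/C4 P5 similar
  -> R4 @ bar 3 tick 0 v(0, 2): A2/B3 M2 untreated
  -> R2 @ bar 4 tick 0 v(1, 2): F3/B3 TT -> A3/E4 P5 similar
  -> R3 @ bar 4 tick 0 v(2, 3): E4 above C4
  -> R8 @ bar 4 tick 0 v(0, 3): penult P8 not 3rd/6th
  -> R3 @ bar 4 tick 1 v(2, 3): E4 above C4
  -> R3 @ bar 4 tick 2 v(2, 3): E4 above C4
  -> R3 @ bar 4 tick 3 v(2, 3): E4 above C4
  -> R1 @ bar 5 tick 0 v(1, 2): A3/E4 P5 -> D4/A4 P5 similar
  -> R2 @ bar 5 tick 0 v(0, 1): C3/A3 M6 -> D3/D4 P8 similar
  -> R2 @ bar 5 tick 0 v(0, 2): C3/E4 M3 -> D3/A4 P5 similar
  -> R3 @ bar 5 tick 0 v(2, 3): A4 above F4
  -> R3 @ bar 5 tick 1 v(2, 3): A4 above F4
  -> R3 @ bar 5 tick 2 v(2, 3): A4 above F4
  -> R3 @ bar 5 tick 3 v(2, 3): A4 above F4
  -> R6 @ bar 5 tick 3 v(0, 3): closes on m3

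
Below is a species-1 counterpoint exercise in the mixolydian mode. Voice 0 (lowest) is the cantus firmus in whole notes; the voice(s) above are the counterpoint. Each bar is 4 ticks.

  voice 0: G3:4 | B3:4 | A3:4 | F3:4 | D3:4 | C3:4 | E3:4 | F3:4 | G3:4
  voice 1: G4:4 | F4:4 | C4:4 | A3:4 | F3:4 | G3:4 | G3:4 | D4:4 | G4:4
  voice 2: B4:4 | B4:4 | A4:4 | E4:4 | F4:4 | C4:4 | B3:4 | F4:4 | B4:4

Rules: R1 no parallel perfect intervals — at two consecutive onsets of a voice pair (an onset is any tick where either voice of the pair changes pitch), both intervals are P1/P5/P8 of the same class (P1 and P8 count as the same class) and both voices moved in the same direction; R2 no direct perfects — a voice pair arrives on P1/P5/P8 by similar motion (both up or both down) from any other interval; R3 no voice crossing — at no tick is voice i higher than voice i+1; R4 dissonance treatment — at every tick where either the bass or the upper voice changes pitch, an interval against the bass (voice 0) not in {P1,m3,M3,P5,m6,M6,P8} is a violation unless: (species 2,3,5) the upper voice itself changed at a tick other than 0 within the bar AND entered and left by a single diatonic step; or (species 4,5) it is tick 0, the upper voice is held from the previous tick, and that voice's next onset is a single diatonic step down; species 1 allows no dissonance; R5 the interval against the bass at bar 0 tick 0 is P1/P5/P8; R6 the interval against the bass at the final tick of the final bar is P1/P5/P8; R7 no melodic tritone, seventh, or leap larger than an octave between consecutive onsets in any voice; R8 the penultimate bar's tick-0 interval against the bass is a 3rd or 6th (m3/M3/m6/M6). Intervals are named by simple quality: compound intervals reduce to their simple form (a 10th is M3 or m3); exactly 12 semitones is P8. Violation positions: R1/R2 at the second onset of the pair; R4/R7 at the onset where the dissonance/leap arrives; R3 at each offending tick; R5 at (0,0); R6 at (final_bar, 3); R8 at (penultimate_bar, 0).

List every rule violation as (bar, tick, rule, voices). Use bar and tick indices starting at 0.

(0, 0, R5, (0, 2))
(1, 0, R4, (0, 1))
(2, 0, R1, (0, 2))
(3, 0, R2, (1, 2))
(3, 0, R4, (0, 2))
(5, 0, R2, (0, 2))
(7, 0, R2, (0, 2))
(7, 0, R7, (2,))
(7, 0, R8, (0, 2))
(8, 0, R2, (0, 1))
(8, 0, R7, (2,))
(8, 3, R6, (0, 2))

bar 0: v0=G3 v1=G4 v2=B4 downbeat M3
bar 1: v0=B3 v1=F4 v2=B4 downbeat P8
bar 2: v0=A3 v1=C4 v2=A4 downbeat P8
bar 3: v0=F3 v1=A3 v2=E4 downbeat M7
bar 4: v0=D3 v1=F3 v2=F4 downbeat m3
bar 5: v0=C3 v1=G3 v2=C4 downbeat P8
bar 6: v0=E3 v1=G3 v2=B3 downbeat P5
bar 7: v0=F3 v1=D4 v2=F4 downbeat P8
bar 8: v0=G3 v1=G4 v2=B4 downbeat M3
  -> R5 @ bar 0 tick 0 v(0, 2): opens on M3
  -> R4 @ bar 1 tick 0 v(0, 1): B3/F4 TT untreated
  -> R1 @ bar 2 tick 0 v(0, 2): B3/B4 P8 -> A3/A4 P8 similar
  -> R2 @ bar 3 tick 0 v(1, 2): C4/A4 M6 -> A3/E4 P5 similar
  -> R4 @ bar 3 tick 0 v(0, 2): F3/E4 M7 untreated
  -> R2 @ bar 5 tick 0 v(0, 2): D3/F4 m3 -> C3/C4 P8 similar
  -> R2 @ bar 7 tick 0 v(0, 2): E3/B3 P5 -> F3/F4 P8 similar
  -> R7 @ bar 7 tick 0 v(2,): B3->F4 leap 6st
  -> R8 @ bar 7 tick 0 v(0, 2): penult P8 not 3rd/6th
  -> R2 @ bar 8 tick 0 v(0, 1): F3/D4 M6 -> G3/G4 P8 similar
  -> R7 @ bar 8 tick 0 v(2,): F4->B4 leap 6st
  -> R6 @ bar 8 tick 3 v(0, 2): closes on M3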